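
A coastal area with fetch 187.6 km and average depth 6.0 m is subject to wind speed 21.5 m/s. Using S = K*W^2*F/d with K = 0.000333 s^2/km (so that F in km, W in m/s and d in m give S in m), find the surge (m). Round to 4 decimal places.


S = K * W^2 * F / d
W^2 = 21.5^2 = 462.25
S = 0.000333 * 462.25 * 187.6 / 6.0
Numerator = 0.000333 * 462.25 * 187.6 = 28.877127
S = 28.877127 / 6.0 = 4.8129 m

4.8129


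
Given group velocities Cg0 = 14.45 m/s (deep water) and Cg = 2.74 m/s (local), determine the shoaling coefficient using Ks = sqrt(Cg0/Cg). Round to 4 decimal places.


Ks = sqrt(Cg0 / Cg)
Ks = sqrt(14.45 / 2.74)
Ks = sqrt(5.2737)
Ks = 2.2965

2.2965


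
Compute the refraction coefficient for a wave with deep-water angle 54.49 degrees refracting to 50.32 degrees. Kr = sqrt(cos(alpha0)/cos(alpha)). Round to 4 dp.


Kr = sqrt(cos(alpha0) / cos(alpha))
cos(54.49) = 0.580845
cos(50.32) = 0.638499
Kr = sqrt(0.580845 / 0.638499)
Kr = sqrt(0.909704)
Kr = 0.9538

0.9538


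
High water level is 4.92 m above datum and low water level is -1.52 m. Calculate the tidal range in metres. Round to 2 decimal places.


Tidal range = High water - Low water
Tidal range = 4.92 - (-1.52)
Tidal range = 6.44 m

6.44


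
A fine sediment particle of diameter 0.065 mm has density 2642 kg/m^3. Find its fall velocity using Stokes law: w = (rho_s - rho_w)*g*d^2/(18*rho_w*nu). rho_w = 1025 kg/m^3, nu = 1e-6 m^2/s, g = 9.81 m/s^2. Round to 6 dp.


w = (rho_s - rho_w) * g * d^2 / (18 * rho_w * nu)
d = 0.065 mm = 0.000065 m
rho_s - rho_w = 2642 - 1025 = 1617
Numerator = 1617 * 9.81 * (0.000065)^2 = 0.000067020203
Denominator = 18 * 1025 * 1e-6 = 0.018450
w = 0.003633 m/s

0.003633


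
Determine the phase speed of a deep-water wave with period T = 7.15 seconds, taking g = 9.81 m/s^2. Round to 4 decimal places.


We use the deep-water celerity formula:
C = g * T / (2 * pi)
C = 9.81 * 7.15 / (2 * 3.14159...)
C = 70.141500 / 6.283185
C = 11.1634 m/s

11.1634


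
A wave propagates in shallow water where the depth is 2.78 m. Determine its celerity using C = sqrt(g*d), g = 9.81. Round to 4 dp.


Using the shallow-water approximation:
C = sqrt(g * d) = sqrt(9.81 * 2.78)
C = sqrt(27.2718)
C = 5.2222 m/s

5.2222


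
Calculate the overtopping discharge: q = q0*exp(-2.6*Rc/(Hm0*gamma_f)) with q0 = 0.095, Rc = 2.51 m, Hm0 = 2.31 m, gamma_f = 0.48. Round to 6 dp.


q = q0 * exp(-2.6 * Rc / (Hm0 * gamma_f))
Exponent = -2.6 * 2.51 / (2.31 * 0.48)
= -2.6 * 2.51 / 1.1088
= -5.885642
exp(-5.885642) = 0.002779
q = 0.095 * 0.002779
q = 0.000264 m^3/s/m

0.000264


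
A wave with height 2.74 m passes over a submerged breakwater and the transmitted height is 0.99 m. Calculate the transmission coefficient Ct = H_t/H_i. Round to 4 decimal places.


Ct = H_t / H_i
Ct = 0.99 / 2.74
Ct = 0.3613

0.3613


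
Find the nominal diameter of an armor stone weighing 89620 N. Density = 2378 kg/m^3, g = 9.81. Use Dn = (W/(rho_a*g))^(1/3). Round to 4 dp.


V = W / (rho_a * g)
V = 89620 / (2378 * 9.81)
V = 89620 / 23328.18
V = 3.841706 m^3
Dn = V^(1/3) = 3.841706^(1/3)
Dn = 1.5662 m

1.5662


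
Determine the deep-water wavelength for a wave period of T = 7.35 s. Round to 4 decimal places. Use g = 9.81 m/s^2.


L0 = g * T^2 / (2 * pi)
L0 = 9.81 * 7.35^2 / (2 * pi)
L0 = 9.81 * 54.0225 / 6.28319
L0 = 529.9607 / 6.28319
L0 = 84.3459 m

84.3459


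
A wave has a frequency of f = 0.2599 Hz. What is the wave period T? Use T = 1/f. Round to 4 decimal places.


T = 1 / f
T = 1 / 0.2599
T = 3.8476 s

3.8476


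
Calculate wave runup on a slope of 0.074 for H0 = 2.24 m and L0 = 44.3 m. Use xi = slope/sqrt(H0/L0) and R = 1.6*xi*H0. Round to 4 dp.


xi = slope / sqrt(H0/L0)
H0/L0 = 2.24/44.3 = 0.050564
sqrt(0.050564) = 0.224865
xi = 0.074 / 0.224865 = 0.329086
R = 1.6 * xi * H0 = 1.6 * 0.329086 * 2.24
R = 1.1794 m

1.1794


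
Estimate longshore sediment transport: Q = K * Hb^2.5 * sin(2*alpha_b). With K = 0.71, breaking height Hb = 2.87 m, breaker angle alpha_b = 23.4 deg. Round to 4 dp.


Q = K * Hb^2.5 * sin(2 * alpha_b)
Hb^2.5 = 2.87^2.5 = 13.954194
sin(2 * 23.4) = sin(46.8) = 0.728969
Q = 0.71 * 13.954194 * 0.728969
Q = 7.2222 m^3/s

7.2222


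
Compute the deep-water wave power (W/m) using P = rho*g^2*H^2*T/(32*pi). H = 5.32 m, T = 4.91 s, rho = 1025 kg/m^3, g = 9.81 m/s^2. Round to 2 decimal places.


P = rho * g^2 * H^2 * T / (32 * pi)
P = 1025 * 9.81^2 * 5.32^2 * 4.91 / (32 * pi)
P = 1025 * 96.2361 * 28.3024 * 4.91 / 100.53096
P = 136353.66 W/m

136353.66


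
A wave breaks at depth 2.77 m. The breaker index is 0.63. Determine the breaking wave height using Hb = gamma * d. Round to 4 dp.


Hb = gamma * d
Hb = 0.63 * 2.77
Hb = 1.7451 m

1.7451


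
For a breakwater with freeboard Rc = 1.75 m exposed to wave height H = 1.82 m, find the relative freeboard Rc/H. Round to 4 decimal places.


Relative freeboard = Rc / H
= 1.75 / 1.82
= 0.9615

0.9615


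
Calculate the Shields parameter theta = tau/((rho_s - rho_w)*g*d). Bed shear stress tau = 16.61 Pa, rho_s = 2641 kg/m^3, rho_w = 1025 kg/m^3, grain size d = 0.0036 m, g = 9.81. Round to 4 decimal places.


theta = tau / ((rho_s - rho_w) * g * d)
rho_s - rho_w = 2641 - 1025 = 1616
Denominator = 1616 * 9.81 * 0.0036 = 57.070656
theta = 16.61 / 57.070656
theta = 0.2910

0.2910


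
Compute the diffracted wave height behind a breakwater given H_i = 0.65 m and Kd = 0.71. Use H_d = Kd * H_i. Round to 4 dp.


H_d = Kd * H_i
H_d = 0.71 * 0.65
H_d = 0.4615 m

0.4615


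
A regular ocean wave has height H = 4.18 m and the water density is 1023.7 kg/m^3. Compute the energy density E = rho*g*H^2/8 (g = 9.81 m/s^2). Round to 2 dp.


E = (1/8) * rho * g * H^2
E = (1/8) * 1023.7 * 9.81 * 4.18^2
E = 0.125 * 1023.7 * 9.81 * 17.4724
E = 21933.32 J/m^2

21933.32


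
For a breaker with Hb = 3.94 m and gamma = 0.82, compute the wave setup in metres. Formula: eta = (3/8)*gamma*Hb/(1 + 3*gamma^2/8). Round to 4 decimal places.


eta = (3/8) * gamma * Hb / (1 + 3*gamma^2/8)
Numerator = (3/8) * 0.82 * 3.94 = 1.211550
Denominator = 1 + 3*0.82^2/8 = 1 + 0.252150 = 1.252150
eta = 1.211550 / 1.252150
eta = 0.9676 m

0.9676


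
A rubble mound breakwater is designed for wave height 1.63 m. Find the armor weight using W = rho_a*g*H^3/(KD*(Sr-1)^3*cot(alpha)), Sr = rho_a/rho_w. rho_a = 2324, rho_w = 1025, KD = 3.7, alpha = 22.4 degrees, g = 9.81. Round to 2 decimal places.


Sr = rho_a / rho_w = 2324 / 1025 = 2.267317
(Sr - 1) = 1.267317
(Sr - 1)^3 = 2.035429
cot(22.4) = 1 / tan(22.4) = 1 / 0.412170 = 2.426182
Numerator = 2324 * 9.81 * 1.63^3 = 98734.2756
Denominator = 3.7 * 2.035429 * 2.426182 = 18.271783
W = 98734.2756 / 18.271783
W = 5403.65 N

5403.65


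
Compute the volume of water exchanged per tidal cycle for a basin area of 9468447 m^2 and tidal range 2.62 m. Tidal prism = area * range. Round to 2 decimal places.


Tidal prism = Area * Tidal range
P = 9468447 * 2.62
P = 24807331.14 m^3

24807331.14


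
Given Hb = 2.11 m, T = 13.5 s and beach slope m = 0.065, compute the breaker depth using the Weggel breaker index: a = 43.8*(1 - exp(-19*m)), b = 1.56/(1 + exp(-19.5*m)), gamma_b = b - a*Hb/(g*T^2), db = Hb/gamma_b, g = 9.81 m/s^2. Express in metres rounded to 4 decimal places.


a = 43.8 * (1 - exp(-19 * m))
exp(-19 * 0.065) = exp(-1.2350) = 0.290835
a = 43.8 * (1 - 0.290835) = 31.061437
b = 1.56 / (1 + exp(-19.5 * m))
exp(-19.5 * 0.065) = exp(-1.2675) = 0.281535
b = 1.56 / (1 + 0.281535) = 1.217291
Hb / (g * T^2) = 2.11 / (9.81 * 13.5^2) = 2.11 / 1787.8725 = 0.00118017
gamma_b = b - a * Hb/(g*T^2) = 1.217291 - 31.061437 * 0.00118017 = 1.180633
db = Hb / gamma_b = 2.11 / 1.180633
db = 1.7872 m

1.7872


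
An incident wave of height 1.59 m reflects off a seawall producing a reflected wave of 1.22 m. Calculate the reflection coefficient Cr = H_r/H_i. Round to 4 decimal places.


Cr = H_r / H_i
Cr = 1.22 / 1.59
Cr = 0.7673

0.7673


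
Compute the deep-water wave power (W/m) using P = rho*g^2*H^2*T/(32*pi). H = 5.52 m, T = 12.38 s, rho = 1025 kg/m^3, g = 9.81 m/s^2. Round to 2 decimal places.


P = rho * g^2 * H^2 * T / (32 * pi)
P = 1025 * 9.81^2 * 5.52^2 * 12.38 / (32 * pi)
P = 1025 * 96.2361 * 30.4704 * 12.38 / 100.53096
P = 370135.58 W/m

370135.58


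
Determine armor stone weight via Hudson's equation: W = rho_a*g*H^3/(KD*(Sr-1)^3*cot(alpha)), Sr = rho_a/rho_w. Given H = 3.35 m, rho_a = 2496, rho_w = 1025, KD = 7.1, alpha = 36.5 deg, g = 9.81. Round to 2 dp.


Sr = rho_a / rho_w = 2496 / 1025 = 2.435122
(Sr - 1) = 1.435122
(Sr - 1)^3 = 2.955741
cot(36.5) = 1 / tan(36.5) = 1 / 0.739961 = 1.351422
Numerator = 2496 * 9.81 * 3.35^3 = 920551.3294
Denominator = 7.1 * 2.955741 * 1.351422 = 28.360631
W = 920551.3294 / 28.360631
W = 32458.77 N

32458.77


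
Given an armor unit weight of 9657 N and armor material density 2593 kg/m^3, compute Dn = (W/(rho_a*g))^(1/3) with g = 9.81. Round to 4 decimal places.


V = W / (rho_a * g)
V = 9657 / (2593 * 9.81)
V = 9657 / 25437.33
V = 0.379639 m^3
Dn = V^(1/3) = 0.379639^(1/3)
Dn = 0.7241 m

0.7241


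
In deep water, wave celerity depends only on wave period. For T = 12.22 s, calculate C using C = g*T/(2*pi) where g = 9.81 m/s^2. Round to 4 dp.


We use the deep-water celerity formula:
C = g * T / (2 * pi)
C = 9.81 * 12.22 / (2 * 3.14159...)
C = 119.878200 / 6.283185
C = 19.0792 m/s

19.0792


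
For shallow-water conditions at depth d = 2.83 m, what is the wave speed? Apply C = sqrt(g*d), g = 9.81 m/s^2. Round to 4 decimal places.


Using the shallow-water approximation:
C = sqrt(g * d) = sqrt(9.81 * 2.83)
C = sqrt(27.7623)
C = 5.2690 m/s

5.2690


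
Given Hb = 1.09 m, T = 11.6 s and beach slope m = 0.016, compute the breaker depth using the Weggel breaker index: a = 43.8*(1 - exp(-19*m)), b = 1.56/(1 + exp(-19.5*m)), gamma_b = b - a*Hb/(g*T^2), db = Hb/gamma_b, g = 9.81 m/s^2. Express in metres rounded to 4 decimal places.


a = 43.8 * (1 - exp(-19 * m))
exp(-19 * 0.016) = exp(-0.3040) = 0.737861
a = 43.8 * (1 - 0.737861) = 11.481694
b = 1.56 / (1 + exp(-19.5 * m))
exp(-19.5 * 0.016) = exp(-0.3120) = 0.731982
b = 1.56 / (1 + 0.731982) = 0.900702
Hb / (g * T^2) = 1.09 / (9.81 * 11.6^2) = 1.09 / 1320.0336 = 0.00082574
gamma_b = b - a * Hb/(g*T^2) = 0.900702 - 11.481694 * 0.00082574 = 0.891222
db = Hb / gamma_b = 1.09 / 0.891222
db = 1.2230 m

1.2230


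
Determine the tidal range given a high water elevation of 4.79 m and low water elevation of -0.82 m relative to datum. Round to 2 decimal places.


Tidal range = High water - Low water
Tidal range = 4.79 - (-0.82)
Tidal range = 5.61 m

5.61


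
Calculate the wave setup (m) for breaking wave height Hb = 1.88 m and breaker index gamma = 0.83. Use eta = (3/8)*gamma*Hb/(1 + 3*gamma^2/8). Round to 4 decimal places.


eta = (3/8) * gamma * Hb / (1 + 3*gamma^2/8)
Numerator = (3/8) * 0.83 * 1.88 = 0.585150
Denominator = 1 + 3*0.83^2/8 = 1 + 0.258338 = 1.258338
eta = 0.585150 / 1.258338
eta = 0.4650 m

0.4650


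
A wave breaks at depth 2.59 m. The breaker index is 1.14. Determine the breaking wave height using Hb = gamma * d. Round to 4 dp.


Hb = gamma * d
Hb = 1.14 * 2.59
Hb = 2.9526 m

2.9526


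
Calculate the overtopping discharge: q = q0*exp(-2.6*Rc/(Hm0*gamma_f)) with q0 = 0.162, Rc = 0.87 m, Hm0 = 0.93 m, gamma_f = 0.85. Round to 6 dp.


q = q0 * exp(-2.6 * Rc / (Hm0 * gamma_f))
Exponent = -2.6 * 0.87 / (0.93 * 0.85)
= -2.6 * 0.87 / 0.7905
= -2.861480
exp(-2.861480) = 0.057184
q = 0.162 * 0.057184
q = 0.009264 m^3/s/m

0.009264


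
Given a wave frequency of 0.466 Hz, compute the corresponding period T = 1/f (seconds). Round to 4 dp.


T = 1 / f
T = 1 / 0.466
T = 2.1459 s

2.1459


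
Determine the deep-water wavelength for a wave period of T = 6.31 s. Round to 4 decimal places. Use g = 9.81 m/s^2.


L0 = g * T^2 / (2 * pi)
L0 = 9.81 * 6.31^2 / (2 * pi)
L0 = 9.81 * 39.8161 / 6.28319
L0 = 390.5959 / 6.28319
L0 = 62.1653 m

62.1653


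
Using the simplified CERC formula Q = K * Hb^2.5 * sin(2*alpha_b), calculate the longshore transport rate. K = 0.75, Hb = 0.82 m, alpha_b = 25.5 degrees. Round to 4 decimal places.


Q = K * Hb^2.5 * sin(2 * alpha_b)
Hb^2.5 = 0.82^2.5 = 0.608884
sin(2 * 25.5) = sin(51.0) = 0.777146
Q = 0.75 * 0.608884 * 0.777146
Q = 0.3549 m^3/s

0.3549


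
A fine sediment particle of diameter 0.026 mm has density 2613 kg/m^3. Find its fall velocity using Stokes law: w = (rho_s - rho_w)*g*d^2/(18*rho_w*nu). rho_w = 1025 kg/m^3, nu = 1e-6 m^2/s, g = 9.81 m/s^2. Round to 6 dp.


w = (rho_s - rho_w) * g * d^2 / (18 * rho_w * nu)
d = 0.026 mm = 0.000026 m
rho_s - rho_w = 2613 - 1025 = 1588
Numerator = 1588 * 9.81 * (0.000026)^2 = 0.000010530917
Denominator = 18 * 1025 * 1e-6 = 0.018450
w = 0.000571 m/s

0.000571


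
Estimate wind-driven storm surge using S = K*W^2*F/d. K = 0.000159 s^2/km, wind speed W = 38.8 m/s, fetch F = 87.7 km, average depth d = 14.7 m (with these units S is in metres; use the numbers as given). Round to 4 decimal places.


S = K * W^2 * F / d
W^2 = 38.8^2 = 1505.44
S = 0.000159 * 1505.44 * 87.7 / 14.7
Numerator = 0.000159 * 1505.44 * 87.7 = 20.992307
S = 20.992307 / 14.7 = 1.4280 m

1.4280


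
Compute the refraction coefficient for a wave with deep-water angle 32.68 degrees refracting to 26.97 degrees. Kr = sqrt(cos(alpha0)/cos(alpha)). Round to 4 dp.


Kr = sqrt(cos(alpha0) / cos(alpha))
cos(32.68) = 0.841699
cos(26.97) = 0.891244
Kr = sqrt(0.841699 / 0.891244)
Kr = sqrt(0.944409)
Kr = 0.9718

0.9718


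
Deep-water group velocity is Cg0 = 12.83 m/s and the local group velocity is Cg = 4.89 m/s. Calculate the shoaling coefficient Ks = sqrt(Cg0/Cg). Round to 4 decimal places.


Ks = sqrt(Cg0 / Cg)
Ks = sqrt(12.83 / 4.89)
Ks = sqrt(2.6237)
Ks = 1.6198

1.6198


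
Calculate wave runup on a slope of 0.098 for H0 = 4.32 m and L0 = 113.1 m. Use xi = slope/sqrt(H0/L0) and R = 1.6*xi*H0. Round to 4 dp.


xi = slope / sqrt(H0/L0)
H0/L0 = 4.32/113.1 = 0.038196
sqrt(0.038196) = 0.195439
xi = 0.098 / 0.195439 = 0.501436
R = 1.6 * xi * H0 = 1.6 * 0.501436 * 4.32
R = 3.4659 m

3.4659


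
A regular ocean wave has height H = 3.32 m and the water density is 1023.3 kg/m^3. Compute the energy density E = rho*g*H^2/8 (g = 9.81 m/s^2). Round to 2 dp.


E = (1/8) * rho * g * H^2
E = (1/8) * 1023.3 * 9.81 * 3.32^2
E = 0.125 * 1023.3 * 9.81 * 11.0224
E = 13831.15 J/m^2

13831.15


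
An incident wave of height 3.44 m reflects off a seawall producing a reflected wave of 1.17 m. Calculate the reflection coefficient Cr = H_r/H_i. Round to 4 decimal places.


Cr = H_r / H_i
Cr = 1.17 / 3.44
Cr = 0.3401

0.3401


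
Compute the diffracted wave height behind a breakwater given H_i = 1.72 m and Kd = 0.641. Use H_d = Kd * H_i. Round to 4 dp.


H_d = Kd * H_i
H_d = 0.641 * 1.72
H_d = 1.1025 m

1.1025


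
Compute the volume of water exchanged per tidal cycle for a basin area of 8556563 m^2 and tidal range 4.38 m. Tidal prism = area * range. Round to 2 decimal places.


Tidal prism = Area * Tidal range
P = 8556563 * 4.38
P = 37477745.94 m^3

37477745.94


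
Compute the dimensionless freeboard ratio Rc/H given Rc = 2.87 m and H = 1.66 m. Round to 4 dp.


Relative freeboard = Rc / H
= 2.87 / 1.66
= 1.7289

1.7289


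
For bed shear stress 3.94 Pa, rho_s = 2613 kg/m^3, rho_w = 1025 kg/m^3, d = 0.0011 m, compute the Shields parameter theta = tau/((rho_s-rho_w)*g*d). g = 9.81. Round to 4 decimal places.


theta = tau / ((rho_s - rho_w) * g * d)
rho_s - rho_w = 2613 - 1025 = 1588
Denominator = 1588 * 9.81 * 0.0011 = 17.136108
theta = 3.94 / 17.136108
theta = 0.2299

0.2299


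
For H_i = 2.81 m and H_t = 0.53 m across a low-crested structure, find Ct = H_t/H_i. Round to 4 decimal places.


Ct = H_t / H_i
Ct = 0.53 / 2.81
Ct = 0.1886

0.1886


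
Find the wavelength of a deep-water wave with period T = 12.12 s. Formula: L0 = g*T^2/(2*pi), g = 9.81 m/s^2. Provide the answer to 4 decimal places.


L0 = g * T^2 / (2 * pi)
L0 = 9.81 * 12.12^2 / (2 * pi)
L0 = 9.81 * 146.8944 / 6.28319
L0 = 1441.0341 / 6.28319
L0 = 229.3477 m

229.3477


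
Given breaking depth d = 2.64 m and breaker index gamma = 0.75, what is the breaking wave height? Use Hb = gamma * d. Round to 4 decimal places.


Hb = gamma * d
Hb = 0.75 * 2.64
Hb = 1.9800 m

1.9800


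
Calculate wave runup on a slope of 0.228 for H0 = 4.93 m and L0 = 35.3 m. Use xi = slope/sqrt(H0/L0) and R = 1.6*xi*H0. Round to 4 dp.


xi = slope / sqrt(H0/L0)
H0/L0 = 4.93/35.3 = 0.139660
sqrt(0.139660) = 0.373711
xi = 0.228 / 0.373711 = 0.610097
R = 1.6 * xi * H0 = 1.6 * 0.610097 * 4.93
R = 4.8124 m

4.8124


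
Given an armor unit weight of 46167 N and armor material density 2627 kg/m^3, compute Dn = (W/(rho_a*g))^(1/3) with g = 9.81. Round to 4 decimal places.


V = W / (rho_a * g)
V = 46167 / (2627 * 9.81)
V = 46167 / 25770.87
V = 1.791441 m^3
Dn = V^(1/3) = 1.791441^(1/3)
Dn = 1.2145 m

1.2145


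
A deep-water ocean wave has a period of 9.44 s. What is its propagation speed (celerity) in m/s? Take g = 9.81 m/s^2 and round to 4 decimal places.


We use the deep-water celerity formula:
C = g * T / (2 * pi)
C = 9.81 * 9.44 / (2 * 3.14159...)
C = 92.606400 / 6.283185
C = 14.7388 m/s

14.7388


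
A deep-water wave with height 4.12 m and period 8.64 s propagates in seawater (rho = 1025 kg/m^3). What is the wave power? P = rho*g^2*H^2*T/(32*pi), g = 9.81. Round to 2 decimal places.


P = rho * g^2 * H^2 * T / (32 * pi)
P = 1025 * 9.81^2 * 4.12^2 * 8.64 / (32 * pi)
P = 1025 * 96.2361 * 16.9744 * 8.64 / 100.53096
P = 143903.12 W/m

143903.12


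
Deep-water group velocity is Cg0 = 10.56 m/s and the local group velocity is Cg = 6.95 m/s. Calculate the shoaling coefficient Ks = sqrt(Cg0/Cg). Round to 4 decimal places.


Ks = sqrt(Cg0 / Cg)
Ks = sqrt(10.56 / 6.95)
Ks = sqrt(1.5194)
Ks = 1.2326

1.2326


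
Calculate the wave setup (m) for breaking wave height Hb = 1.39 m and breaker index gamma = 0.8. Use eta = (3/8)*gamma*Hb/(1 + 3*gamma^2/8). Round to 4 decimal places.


eta = (3/8) * gamma * Hb / (1 + 3*gamma^2/8)
Numerator = (3/8) * 0.8 * 1.39 = 0.417000
Denominator = 1 + 3*0.8^2/8 = 1 + 0.240000 = 1.240000
eta = 0.417000 / 1.240000
eta = 0.3363 m

0.3363


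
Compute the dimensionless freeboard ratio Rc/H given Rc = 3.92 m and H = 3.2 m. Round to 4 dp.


Relative freeboard = Rc / H
= 3.92 / 3.2
= 1.2250

1.2250


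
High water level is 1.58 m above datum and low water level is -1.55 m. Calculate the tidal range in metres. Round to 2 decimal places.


Tidal range = High water - Low water
Tidal range = 1.58 - (-1.55)
Tidal range = 3.13 m

3.13


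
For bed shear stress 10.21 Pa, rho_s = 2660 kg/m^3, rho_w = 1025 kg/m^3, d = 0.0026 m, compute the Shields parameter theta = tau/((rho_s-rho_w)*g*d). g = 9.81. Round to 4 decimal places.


theta = tau / ((rho_s - rho_w) * g * d)
rho_s - rho_w = 2660 - 1025 = 1635
Denominator = 1635 * 9.81 * 0.0026 = 41.702310
theta = 10.21 / 41.702310
theta = 0.2448

0.2448


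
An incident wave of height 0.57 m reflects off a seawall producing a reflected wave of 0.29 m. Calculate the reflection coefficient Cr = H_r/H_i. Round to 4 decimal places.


Cr = H_r / H_i
Cr = 0.29 / 0.57
Cr = 0.5088

0.5088


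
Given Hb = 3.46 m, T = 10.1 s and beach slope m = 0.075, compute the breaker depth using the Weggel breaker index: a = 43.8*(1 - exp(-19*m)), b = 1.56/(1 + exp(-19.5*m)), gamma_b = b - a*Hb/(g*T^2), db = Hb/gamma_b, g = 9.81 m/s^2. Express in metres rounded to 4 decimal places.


a = 43.8 * (1 - exp(-19 * m))
exp(-19 * 0.075) = exp(-1.4250) = 0.240508
a = 43.8 * (1 - 0.240508) = 33.265729
b = 1.56 / (1 + exp(-19.5 * m))
exp(-19.5 * 0.075) = exp(-1.4625) = 0.231656
b = 1.56 / (1 + 0.231656) = 1.266587
Hb / (g * T^2) = 3.46 / (9.81 * 10.1^2) = 3.46 / 1000.7181 = 0.00345752
gamma_b = b - a * Hb/(g*T^2) = 1.266587 - 33.265729 * 0.00345752 = 1.151570
db = Hb / gamma_b = 3.46 / 1.151570
db = 3.0046 m

3.0046


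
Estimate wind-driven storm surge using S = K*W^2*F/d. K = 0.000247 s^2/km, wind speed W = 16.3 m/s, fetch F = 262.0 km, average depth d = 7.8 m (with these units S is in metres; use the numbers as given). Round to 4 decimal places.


S = K * W^2 * F / d
W^2 = 16.3^2 = 265.69
S = 0.000247 * 265.69 * 262.0 / 7.8
Numerator = 0.000247 * 265.69 * 262.0 = 17.193863
S = 17.193863 / 7.8 = 2.2043 m

2.2043


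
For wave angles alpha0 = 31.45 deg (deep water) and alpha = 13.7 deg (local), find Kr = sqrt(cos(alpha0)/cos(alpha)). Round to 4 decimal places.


Kr = sqrt(cos(alpha0) / cos(alpha))
cos(31.45) = 0.853096
cos(13.7) = 0.971549
Kr = sqrt(0.853096 / 0.971549)
Kr = sqrt(0.878078)
Kr = 0.9371

0.9371


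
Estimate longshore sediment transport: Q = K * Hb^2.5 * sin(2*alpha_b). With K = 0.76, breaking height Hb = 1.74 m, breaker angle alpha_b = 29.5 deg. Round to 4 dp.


Q = K * Hb^2.5 * sin(2 * alpha_b)
Hb^2.5 = 1.74^2.5 = 3.993679
sin(2 * 29.5) = sin(59.0) = 0.857167
Q = 0.76 * 3.993679 * 0.857167
Q = 2.6017 m^3/s

2.6017


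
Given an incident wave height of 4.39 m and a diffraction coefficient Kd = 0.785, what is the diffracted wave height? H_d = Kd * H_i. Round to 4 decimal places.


H_d = Kd * H_i
H_d = 0.785 * 4.39
H_d = 3.4462 m

3.4462


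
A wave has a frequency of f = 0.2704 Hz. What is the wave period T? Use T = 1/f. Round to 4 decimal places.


T = 1 / f
T = 1 / 0.2704
T = 3.6982 s

3.6982


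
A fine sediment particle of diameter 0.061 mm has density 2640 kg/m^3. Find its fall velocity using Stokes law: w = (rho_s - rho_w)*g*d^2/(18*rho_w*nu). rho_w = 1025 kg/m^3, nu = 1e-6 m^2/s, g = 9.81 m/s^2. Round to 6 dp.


w = (rho_s - rho_w) * g * d^2 / (18 * rho_w * nu)
d = 0.061 mm = 0.000061 m
rho_s - rho_w = 2640 - 1025 = 1615
Numerator = 1615 * 9.81 * (0.000061)^2 = 0.000058952361
Denominator = 18 * 1025 * 1e-6 = 0.018450
w = 0.003195 m/s

0.003195


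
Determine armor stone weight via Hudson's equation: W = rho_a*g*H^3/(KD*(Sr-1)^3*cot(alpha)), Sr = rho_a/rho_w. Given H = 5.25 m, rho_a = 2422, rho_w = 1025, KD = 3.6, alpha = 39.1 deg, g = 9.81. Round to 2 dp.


Sr = rho_a / rho_w = 2422 / 1025 = 2.362927
(Sr - 1) = 1.362927
(Sr - 1)^3 = 2.531731
cot(39.1) = 1 / tan(39.1) = 1 / 0.812678 = 1.230500
Numerator = 2422 * 9.81 * 5.25^3 = 3438120.2034
Denominator = 3.6 * 2.531731 * 1.230500 = 11.215061
W = 3438120.2034 / 11.215061
W = 306562.77 N

306562.77


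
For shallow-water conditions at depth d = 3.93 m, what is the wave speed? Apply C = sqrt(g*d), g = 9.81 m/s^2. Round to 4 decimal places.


Using the shallow-water approximation:
C = sqrt(g * d) = sqrt(9.81 * 3.93)
C = sqrt(38.5533)
C = 6.2091 m/s

6.2091


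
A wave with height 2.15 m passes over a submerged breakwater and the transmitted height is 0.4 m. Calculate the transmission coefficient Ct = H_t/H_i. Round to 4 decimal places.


Ct = H_t / H_i
Ct = 0.4 / 2.15
Ct = 0.1860

0.1860


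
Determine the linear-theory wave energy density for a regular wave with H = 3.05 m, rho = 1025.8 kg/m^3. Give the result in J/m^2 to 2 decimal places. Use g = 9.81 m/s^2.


E = (1/8) * rho * g * H^2
E = (1/8) * 1025.8 * 9.81 * 3.05^2
E = 0.125 * 1025.8 * 9.81 * 9.3025
E = 11701.50 J/m^2

11701.50


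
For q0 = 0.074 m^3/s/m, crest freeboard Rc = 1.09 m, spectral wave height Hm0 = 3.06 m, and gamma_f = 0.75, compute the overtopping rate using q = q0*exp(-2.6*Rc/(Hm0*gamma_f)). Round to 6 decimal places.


q = q0 * exp(-2.6 * Rc / (Hm0 * gamma_f))
Exponent = -2.6 * 1.09 / (3.06 * 0.75)
= -2.6 * 1.09 / 2.2950
= -1.234858
exp(-1.234858) = 0.290876
q = 0.074 * 0.290876
q = 0.021525 m^3/s/m

0.021525


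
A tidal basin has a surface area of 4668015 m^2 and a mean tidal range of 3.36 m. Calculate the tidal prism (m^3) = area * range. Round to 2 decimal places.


Tidal prism = Area * Tidal range
P = 4668015 * 3.36
P = 15684530.40 m^3

15684530.40


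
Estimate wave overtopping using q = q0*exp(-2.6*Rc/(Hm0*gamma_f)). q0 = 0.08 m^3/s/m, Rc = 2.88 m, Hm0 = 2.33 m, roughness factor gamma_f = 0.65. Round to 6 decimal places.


q = q0 * exp(-2.6 * Rc / (Hm0 * gamma_f))
Exponent = -2.6 * 2.88 / (2.33 * 0.65)
= -2.6 * 2.88 / 1.5145
= -4.944206
exp(-4.944206) = 0.007125
q = 0.08 * 0.007125
q = 0.000570 m^3/s/m

0.000570


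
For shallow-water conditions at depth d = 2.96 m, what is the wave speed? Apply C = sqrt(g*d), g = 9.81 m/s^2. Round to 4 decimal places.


Using the shallow-water approximation:
C = sqrt(g * d) = sqrt(9.81 * 2.96)
C = sqrt(29.0376)
C = 5.3887 m/s

5.3887


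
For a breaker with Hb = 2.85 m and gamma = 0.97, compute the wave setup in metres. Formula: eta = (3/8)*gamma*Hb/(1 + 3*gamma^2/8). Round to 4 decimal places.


eta = (3/8) * gamma * Hb / (1 + 3*gamma^2/8)
Numerator = (3/8) * 0.97 * 2.85 = 1.036687
Denominator = 1 + 3*0.97^2/8 = 1 + 0.352838 = 1.352838
eta = 1.036687 / 1.352838
eta = 0.7663 m

0.7663


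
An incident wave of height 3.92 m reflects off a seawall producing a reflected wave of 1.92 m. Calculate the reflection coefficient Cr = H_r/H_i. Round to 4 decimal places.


Cr = H_r / H_i
Cr = 1.92 / 3.92
Cr = 0.4898

0.4898


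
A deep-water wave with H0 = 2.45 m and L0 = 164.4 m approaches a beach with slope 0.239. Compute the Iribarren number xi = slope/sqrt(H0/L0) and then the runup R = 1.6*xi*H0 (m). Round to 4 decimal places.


xi = slope / sqrt(H0/L0)
H0/L0 = 2.45/164.4 = 0.014903
sqrt(0.014903) = 0.122077
xi = 0.239 / 0.122077 = 1.957788
R = 1.6 * xi * H0 = 1.6 * 1.957788 * 2.45
R = 7.6745 m

7.6745


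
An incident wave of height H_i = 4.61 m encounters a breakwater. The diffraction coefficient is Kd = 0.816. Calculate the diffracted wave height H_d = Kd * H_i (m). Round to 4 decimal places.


H_d = Kd * H_i
H_d = 0.816 * 4.61
H_d = 3.7618 m

3.7618


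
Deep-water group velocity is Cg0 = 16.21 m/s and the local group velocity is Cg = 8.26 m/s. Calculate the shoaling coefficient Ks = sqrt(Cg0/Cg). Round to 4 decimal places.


Ks = sqrt(Cg0 / Cg)
Ks = sqrt(16.21 / 8.26)
Ks = sqrt(1.9625)
Ks = 1.4009

1.4009


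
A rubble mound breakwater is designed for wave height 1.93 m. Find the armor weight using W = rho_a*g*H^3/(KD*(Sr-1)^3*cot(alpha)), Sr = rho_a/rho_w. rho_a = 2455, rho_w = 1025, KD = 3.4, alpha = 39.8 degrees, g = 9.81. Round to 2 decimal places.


Sr = rho_a / rho_w = 2455 / 1025 = 2.395122
(Sr - 1) = 1.395122
(Sr - 1)^3 = 2.715417
cot(39.8) = 1 / tan(39.8) = 1 / 0.833169 = 1.200237
Numerator = 2455 * 9.81 * 1.93^3 = 173138.0137
Denominator = 3.4 * 2.715417 * 1.200237 = 11.081092
W = 173138.0137 / 11.081092
W = 15624.64 N

15624.64


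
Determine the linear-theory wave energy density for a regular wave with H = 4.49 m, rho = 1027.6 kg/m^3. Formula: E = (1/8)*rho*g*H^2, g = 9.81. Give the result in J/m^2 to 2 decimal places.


E = (1/8) * rho * g * H^2
E = (1/8) * 1027.6 * 9.81 * 4.49^2
E = 0.125 * 1027.6 * 9.81 * 20.1601
E = 25403.63 J/m^2

25403.63


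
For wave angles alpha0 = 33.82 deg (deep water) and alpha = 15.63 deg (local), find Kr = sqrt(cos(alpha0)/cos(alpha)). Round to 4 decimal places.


Kr = sqrt(cos(alpha0) / cos(alpha))
cos(33.82) = 0.830790
cos(15.63) = 0.963022
Kr = sqrt(0.830790 / 0.963022)
Kr = sqrt(0.862691)
Kr = 0.9288

0.9288


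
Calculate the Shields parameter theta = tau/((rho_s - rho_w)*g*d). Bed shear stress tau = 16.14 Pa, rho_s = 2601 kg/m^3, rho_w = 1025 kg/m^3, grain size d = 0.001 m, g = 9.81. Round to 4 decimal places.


theta = tau / ((rho_s - rho_w) * g * d)
rho_s - rho_w = 2601 - 1025 = 1576
Denominator = 1576 * 9.81 * 0.001 = 15.460560
theta = 16.14 / 15.460560
theta = 1.0439

1.0439


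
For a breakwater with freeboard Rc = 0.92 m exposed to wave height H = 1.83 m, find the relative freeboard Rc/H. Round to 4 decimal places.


Relative freeboard = Rc / H
= 0.92 / 1.83
= 0.5027

0.5027


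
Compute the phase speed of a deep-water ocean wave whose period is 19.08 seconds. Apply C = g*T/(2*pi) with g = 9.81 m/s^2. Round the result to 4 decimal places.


We use the deep-water celerity formula:
C = g * T / (2 * pi)
C = 9.81 * 19.08 / (2 * 3.14159...)
C = 187.174800 / 6.283185
C = 29.7898 m/s

29.7898


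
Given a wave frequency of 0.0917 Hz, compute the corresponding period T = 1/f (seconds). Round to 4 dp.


T = 1 / f
T = 1 / 0.0917
T = 10.9051 s

10.9051


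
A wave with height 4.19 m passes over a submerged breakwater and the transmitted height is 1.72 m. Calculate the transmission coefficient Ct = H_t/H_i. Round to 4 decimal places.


Ct = H_t / H_i
Ct = 1.72 / 4.19
Ct = 0.4105

0.4105


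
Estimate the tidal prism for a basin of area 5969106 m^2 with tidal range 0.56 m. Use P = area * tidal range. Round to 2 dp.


Tidal prism = Area * Tidal range
P = 5969106 * 0.56
P = 3342699.36 m^3

3342699.36


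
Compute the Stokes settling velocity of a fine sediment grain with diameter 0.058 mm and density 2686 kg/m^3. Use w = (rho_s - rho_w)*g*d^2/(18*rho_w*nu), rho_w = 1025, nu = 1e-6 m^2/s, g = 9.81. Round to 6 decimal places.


w = (rho_s - rho_w) * g * d^2 / (18 * rho_w * nu)
d = 0.058 mm = 0.000058 m
rho_s - rho_w = 2686 - 1025 = 1661
Numerator = 1661 * 9.81 * (0.000058)^2 = 0.000054814395
Denominator = 18 * 1025 * 1e-6 = 0.018450
w = 0.002971 m/s

0.002971


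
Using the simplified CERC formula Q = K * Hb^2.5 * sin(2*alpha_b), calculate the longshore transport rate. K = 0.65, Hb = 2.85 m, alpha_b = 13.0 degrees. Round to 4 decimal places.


Q = K * Hb^2.5 * sin(2 * alpha_b)
Hb^2.5 = 2.85^2.5 = 13.712358
sin(2 * 13.0) = sin(26.0) = 0.438371
Q = 0.65 * 13.712358 * 0.438371
Q = 3.9072 m^3/s

3.9072


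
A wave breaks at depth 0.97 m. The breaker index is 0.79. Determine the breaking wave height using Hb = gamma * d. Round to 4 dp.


Hb = gamma * d
Hb = 0.79 * 0.97
Hb = 0.7663 m

0.7663


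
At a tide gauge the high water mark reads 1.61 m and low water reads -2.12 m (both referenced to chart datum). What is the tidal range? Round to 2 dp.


Tidal range = High water - Low water
Tidal range = 1.61 - (-2.12)
Tidal range = 3.73 m

3.73


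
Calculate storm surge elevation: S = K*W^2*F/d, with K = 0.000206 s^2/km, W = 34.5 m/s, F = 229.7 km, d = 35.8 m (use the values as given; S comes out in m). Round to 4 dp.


S = K * W^2 * F / d
W^2 = 34.5^2 = 1190.25
S = 0.000206 * 1190.25 * 229.7 / 35.8
Numerator = 0.000206 * 1190.25 * 229.7 = 56.320488
S = 56.320488 / 35.8 = 1.5732 m

1.5732


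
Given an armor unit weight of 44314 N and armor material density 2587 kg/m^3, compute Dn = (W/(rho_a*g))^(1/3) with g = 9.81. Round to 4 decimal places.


V = W / (rho_a * g)
V = 44314 / (2587 * 9.81)
V = 44314 / 25378.47
V = 1.746126 m^3
Dn = V^(1/3) = 1.746126^(1/3)
Dn = 1.2042 m

1.2042


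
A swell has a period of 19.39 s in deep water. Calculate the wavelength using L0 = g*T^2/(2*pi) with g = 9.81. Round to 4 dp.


L0 = g * T^2 / (2 * pi)
L0 = 9.81 * 19.39^2 / (2 * pi)
L0 = 9.81 * 375.9721 / 6.28319
L0 = 3688.2863 / 6.28319
L0 = 587.0090 m

587.0090


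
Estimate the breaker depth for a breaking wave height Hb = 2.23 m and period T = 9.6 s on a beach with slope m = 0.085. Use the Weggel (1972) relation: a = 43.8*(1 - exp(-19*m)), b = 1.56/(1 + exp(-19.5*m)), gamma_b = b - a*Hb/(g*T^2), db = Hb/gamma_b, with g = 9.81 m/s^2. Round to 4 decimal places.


a = 43.8 * (1 - exp(-19 * m))
exp(-19 * 0.085) = exp(-1.6150) = 0.198891
a = 43.8 * (1 - 0.198891) = 35.088589
b = 1.56 / (1 + exp(-19.5 * m))
exp(-19.5 * 0.085) = exp(-1.6575) = 0.190615
b = 1.56 / (1 + 0.190615) = 1.310247
Hb / (g * T^2) = 2.23 / (9.81 * 9.6^2) = 2.23 / 904.0896 = 0.00246657
gamma_b = b - a * Hb/(g*T^2) = 1.310247 - 35.088589 * 0.00246657 = 1.223699
db = Hb / gamma_b = 2.23 / 1.223699
db = 1.8223 m

1.8223


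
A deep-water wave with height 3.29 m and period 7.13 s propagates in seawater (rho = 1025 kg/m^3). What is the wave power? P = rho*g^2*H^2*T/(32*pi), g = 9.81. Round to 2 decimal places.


P = rho * g^2 * H^2 * T / (32 * pi)
P = 1025 * 9.81^2 * 3.29^2 * 7.13 / (32 * pi)
P = 1025 * 96.2361 * 10.8241 * 7.13 / 100.53096
P = 75725.71 W/m

75725.71


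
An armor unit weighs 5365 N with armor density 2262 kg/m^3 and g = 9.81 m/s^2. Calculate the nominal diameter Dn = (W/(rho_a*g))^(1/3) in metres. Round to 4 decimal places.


V = W / (rho_a * g)
V = 5365 / (2262 * 9.81)
V = 5365 / 22190.22
V = 0.241773 m^3
Dn = V^(1/3) = 0.241773^(1/3)
Dn = 0.6230 m

0.6230


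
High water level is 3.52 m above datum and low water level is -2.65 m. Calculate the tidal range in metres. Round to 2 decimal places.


Tidal range = High water - Low water
Tidal range = 3.52 - (-2.65)
Tidal range = 6.17 m

6.17


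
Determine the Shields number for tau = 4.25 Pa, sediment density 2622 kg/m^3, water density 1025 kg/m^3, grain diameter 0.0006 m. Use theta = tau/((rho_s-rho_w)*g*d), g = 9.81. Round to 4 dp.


theta = tau / ((rho_s - rho_w) * g * d)
rho_s - rho_w = 2622 - 1025 = 1597
Denominator = 1597 * 9.81 * 0.0006 = 9.399942
theta = 4.25 / 9.399942
theta = 0.4521

0.4521


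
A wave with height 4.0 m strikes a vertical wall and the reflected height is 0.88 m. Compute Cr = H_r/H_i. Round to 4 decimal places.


Cr = H_r / H_i
Cr = 0.88 / 4.0
Cr = 0.2200

0.2200


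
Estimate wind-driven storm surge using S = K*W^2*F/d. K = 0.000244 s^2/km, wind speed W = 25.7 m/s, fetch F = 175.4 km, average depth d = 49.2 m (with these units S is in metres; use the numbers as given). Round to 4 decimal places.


S = K * W^2 * F / d
W^2 = 25.7^2 = 660.49
S = 0.000244 * 660.49 * 175.4 / 49.2
Numerator = 0.000244 * 660.49 * 175.4 = 28.267387
S = 28.267387 / 49.2 = 0.5745 m

0.5745


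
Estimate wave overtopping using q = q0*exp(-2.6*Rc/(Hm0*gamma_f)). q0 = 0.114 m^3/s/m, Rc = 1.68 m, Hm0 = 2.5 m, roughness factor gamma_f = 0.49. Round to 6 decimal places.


q = q0 * exp(-2.6 * Rc / (Hm0 * gamma_f))
Exponent = -2.6 * 1.68 / (2.5 * 0.49)
= -2.6 * 1.68 / 1.2250
= -3.565714
exp(-3.565714) = 0.028277
q = 0.114 * 0.028277
q = 0.003224 m^3/s/m

0.003224


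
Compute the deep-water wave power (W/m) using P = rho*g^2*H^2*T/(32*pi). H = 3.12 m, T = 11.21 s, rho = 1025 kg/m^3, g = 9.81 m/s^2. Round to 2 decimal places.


P = rho * g^2 * H^2 * T / (32 * pi)
P = 1025 * 9.81^2 * 3.12^2 * 11.21 / (32 * pi)
P = 1025 * 96.2361 * 9.7344 * 11.21 / 100.53096
P = 107072.23 W/m

107072.23


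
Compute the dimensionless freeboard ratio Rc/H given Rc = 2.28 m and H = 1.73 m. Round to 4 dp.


Relative freeboard = Rc / H
= 2.28 / 1.73
= 1.3179

1.3179


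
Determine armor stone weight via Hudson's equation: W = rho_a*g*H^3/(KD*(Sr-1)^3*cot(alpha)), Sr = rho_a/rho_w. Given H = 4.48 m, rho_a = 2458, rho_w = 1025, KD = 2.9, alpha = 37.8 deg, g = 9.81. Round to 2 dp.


Sr = rho_a / rho_w = 2458 / 1025 = 2.398049
(Sr - 1) = 1.398049
(Sr - 1)^3 = 2.732543
cot(37.8) = 1 / tan(37.8) = 1 / 0.775680 = 1.289192
Numerator = 2458 * 9.81 * 4.48^3 = 2168128.0490
Denominator = 2.9 * 2.732543 * 1.289192 = 10.216042
W = 2168128.0490 / 10.216042
W = 212227.80 N

212227.80


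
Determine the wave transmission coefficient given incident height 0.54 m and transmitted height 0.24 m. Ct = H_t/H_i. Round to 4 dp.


Ct = H_t / H_i
Ct = 0.24 / 0.54
Ct = 0.4444

0.4444


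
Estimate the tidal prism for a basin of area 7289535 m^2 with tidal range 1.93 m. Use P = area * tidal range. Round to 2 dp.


Tidal prism = Area * Tidal range
P = 7289535 * 1.93
P = 14068802.55 m^3

14068802.55


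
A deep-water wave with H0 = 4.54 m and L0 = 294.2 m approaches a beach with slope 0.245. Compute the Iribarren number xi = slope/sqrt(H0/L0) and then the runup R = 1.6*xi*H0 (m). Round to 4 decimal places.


xi = slope / sqrt(H0/L0)
H0/L0 = 4.54/294.2 = 0.015432
sqrt(0.015432) = 0.124224
xi = 0.245 / 0.124224 = 1.972239
R = 1.6 * xi * H0 = 1.6 * 1.972239 * 4.54
R = 14.3263 m

14.3263


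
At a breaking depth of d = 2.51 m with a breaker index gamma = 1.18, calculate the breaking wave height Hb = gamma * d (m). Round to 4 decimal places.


Hb = gamma * d
Hb = 1.18 * 2.51
Hb = 2.9618 m

2.9618


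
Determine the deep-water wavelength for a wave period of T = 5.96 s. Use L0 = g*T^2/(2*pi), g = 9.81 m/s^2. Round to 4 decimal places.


L0 = g * T^2 / (2 * pi)
L0 = 9.81 * 5.96^2 / (2 * pi)
L0 = 9.81 * 35.5216 / 6.28319
L0 = 348.4669 / 6.28319
L0 = 55.4602 m

55.4602


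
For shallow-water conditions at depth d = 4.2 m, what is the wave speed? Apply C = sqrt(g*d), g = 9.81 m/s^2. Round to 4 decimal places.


Using the shallow-water approximation:
C = sqrt(g * d) = sqrt(9.81 * 4.2)
C = sqrt(41.2020)
C = 6.4189 m/s

6.4189


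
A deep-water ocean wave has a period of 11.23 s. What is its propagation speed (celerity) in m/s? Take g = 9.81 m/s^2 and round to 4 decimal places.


We use the deep-water celerity formula:
C = g * T / (2 * pi)
C = 9.81 * 11.23 / (2 * 3.14159...)
C = 110.166300 / 6.283185
C = 17.5335 m/s

17.5335


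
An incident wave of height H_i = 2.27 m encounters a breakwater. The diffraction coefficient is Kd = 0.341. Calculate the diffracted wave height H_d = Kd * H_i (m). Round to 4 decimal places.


H_d = Kd * H_i
H_d = 0.341 * 2.27
H_d = 0.7741 m

0.7741


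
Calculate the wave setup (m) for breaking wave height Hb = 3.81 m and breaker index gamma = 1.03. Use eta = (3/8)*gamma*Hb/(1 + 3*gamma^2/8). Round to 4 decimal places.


eta = (3/8) * gamma * Hb / (1 + 3*gamma^2/8)
Numerator = (3/8) * 1.03 * 3.81 = 1.471612
Denominator = 1 + 3*1.03^2/8 = 1 + 0.397838 = 1.397838
eta = 1.471612 / 1.397838
eta = 1.0528 m

1.0528


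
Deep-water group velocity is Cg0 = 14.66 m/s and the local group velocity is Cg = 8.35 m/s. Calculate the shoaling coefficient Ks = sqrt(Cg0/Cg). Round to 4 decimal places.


Ks = sqrt(Cg0 / Cg)
Ks = sqrt(14.66 / 8.35)
Ks = sqrt(1.7557)
Ks = 1.3250

1.3250


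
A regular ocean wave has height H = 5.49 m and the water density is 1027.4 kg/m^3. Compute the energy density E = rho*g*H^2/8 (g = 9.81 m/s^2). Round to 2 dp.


E = (1/8) * rho * g * H^2
E = (1/8) * 1027.4 * 9.81 * 5.49^2
E = 0.125 * 1027.4 * 9.81 * 30.1401
E = 37971.98 J/m^2

37971.98


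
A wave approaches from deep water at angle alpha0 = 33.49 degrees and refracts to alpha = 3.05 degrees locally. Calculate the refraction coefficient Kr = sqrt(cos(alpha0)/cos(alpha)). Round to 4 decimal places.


Kr = sqrt(cos(alpha0) / cos(alpha))
cos(33.49) = 0.833982
cos(3.05) = 0.998583
Kr = sqrt(0.833982 / 0.998583)
Kr = sqrt(0.835165)
Kr = 0.9139

0.9139


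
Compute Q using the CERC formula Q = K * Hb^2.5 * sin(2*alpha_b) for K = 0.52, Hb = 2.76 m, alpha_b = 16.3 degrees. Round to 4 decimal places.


Q = K * Hb^2.5 * sin(2 * alpha_b)
Hb^2.5 = 2.76^2.5 = 12.655308
sin(2 * 16.3) = sin(32.6) = 0.538771
Q = 0.52 * 12.655308 * 0.538771
Q = 3.5455 m^3/s

3.5455


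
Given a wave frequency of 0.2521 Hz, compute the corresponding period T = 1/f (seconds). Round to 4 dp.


T = 1 / f
T = 1 / 0.2521
T = 3.9667 s

3.9667


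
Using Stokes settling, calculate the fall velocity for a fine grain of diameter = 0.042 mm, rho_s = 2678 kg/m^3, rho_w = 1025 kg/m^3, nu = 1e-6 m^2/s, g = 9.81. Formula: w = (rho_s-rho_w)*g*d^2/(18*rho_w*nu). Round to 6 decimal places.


w = (rho_s - rho_w) * g * d^2 / (18 * rho_w * nu)
d = 0.042 mm = 0.000042 m
rho_s - rho_w = 2678 - 1025 = 1653
Numerator = 1653 * 9.81 * (0.000042)^2 = 0.000028604901
Denominator = 18 * 1025 * 1e-6 = 0.018450
w = 0.001550 m/s

0.001550


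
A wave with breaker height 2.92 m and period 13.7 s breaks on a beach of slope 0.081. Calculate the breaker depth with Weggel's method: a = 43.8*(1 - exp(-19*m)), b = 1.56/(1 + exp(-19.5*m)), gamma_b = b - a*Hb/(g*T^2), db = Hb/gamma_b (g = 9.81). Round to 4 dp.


a = 43.8 * (1 - exp(-19 * m))
exp(-19 * 0.081) = exp(-1.5390) = 0.214596
a = 43.8 * (1 - 0.214596) = 34.400713
b = 1.56 / (1 + exp(-19.5 * m))
exp(-19.5 * 0.081) = exp(-1.5795) = 0.206078
b = 1.56 / (1 + 0.206078) = 1.293449
Hb / (g * T^2) = 2.92 / (9.81 * 13.7^2) = 2.92 / 1841.2389 = 0.00158589
gamma_b = b - a * Hb/(g*T^2) = 1.293449 - 34.400713 * 0.00158589 = 1.238893
db = Hb / gamma_b = 2.92 / 1.238893
db = 2.3569 m

2.3569
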